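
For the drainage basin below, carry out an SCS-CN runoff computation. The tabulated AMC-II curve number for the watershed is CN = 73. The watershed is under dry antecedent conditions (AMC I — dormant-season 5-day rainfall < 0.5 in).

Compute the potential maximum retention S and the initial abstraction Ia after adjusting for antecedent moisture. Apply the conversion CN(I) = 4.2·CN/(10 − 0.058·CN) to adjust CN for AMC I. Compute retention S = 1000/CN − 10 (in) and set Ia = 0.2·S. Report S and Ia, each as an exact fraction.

Adjust CN=73 to AMC I: 4.2·73/(10 − 0.058·73) → (1533/5) ÷ (2883/500) = 51100/961 ≈ 53.174
Retention S: 1000/CN − 10 with CN=53.174 → S = 4500/511 ≈ 8.806 in
Ia = 0.2·(4500/511) = 900/511 in ≈ 1.761 in

S = 4500/511 in ≈ 8.806 in; Ia = 900/511 in ≈ 1.761 in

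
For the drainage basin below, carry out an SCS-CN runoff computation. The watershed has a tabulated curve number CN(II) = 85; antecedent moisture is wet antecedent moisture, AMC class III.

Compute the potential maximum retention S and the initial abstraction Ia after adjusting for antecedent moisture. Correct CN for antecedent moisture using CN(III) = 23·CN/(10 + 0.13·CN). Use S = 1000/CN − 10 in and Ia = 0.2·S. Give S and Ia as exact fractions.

S = 300/391 in ≈ 0.767 in; Ia = 60/391 in ≈ 0.153 in

CN(III) from CN(II)=85: (23·85)/(10 + 0.13·85) = 39100/421 ≈ 92.874
S = 1000/(39100/421) − 10 = 300/391 in ≈ 0.767 in
Initial abstraction Ia = S/5 = (300/391)/5 = 60/391 ≈ 0.153 in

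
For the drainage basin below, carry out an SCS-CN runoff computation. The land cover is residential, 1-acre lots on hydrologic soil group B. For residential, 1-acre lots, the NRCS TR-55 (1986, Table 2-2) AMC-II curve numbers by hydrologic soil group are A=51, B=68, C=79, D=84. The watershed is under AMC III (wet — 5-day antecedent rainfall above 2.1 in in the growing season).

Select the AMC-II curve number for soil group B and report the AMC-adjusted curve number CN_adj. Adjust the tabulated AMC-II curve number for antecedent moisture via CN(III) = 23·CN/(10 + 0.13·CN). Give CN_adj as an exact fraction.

CN_adj = 39100/471 ≈ 83.015

NRCS table: residential, 1-acre lots, soil group B → CN(II) = 68
CN(III) from CN(II)=68: (23·68)/(10 + 0.13·68) = 39100/471 ≈ 83.015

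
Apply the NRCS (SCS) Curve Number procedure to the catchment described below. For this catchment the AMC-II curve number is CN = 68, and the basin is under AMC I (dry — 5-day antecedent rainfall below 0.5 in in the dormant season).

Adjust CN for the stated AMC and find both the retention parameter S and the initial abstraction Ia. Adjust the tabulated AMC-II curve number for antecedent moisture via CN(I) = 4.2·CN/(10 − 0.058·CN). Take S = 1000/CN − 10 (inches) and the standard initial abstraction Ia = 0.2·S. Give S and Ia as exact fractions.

Dry (AMC I): CN(I) = 4.2·68/(10 − 0.058·68) = (1428/5)/(757/125) = 35700/757 ≈ 47.160
Retention S: 1000/CN − 10 with CN=47.160 → S = 4000/357 ≈ 11.204 in
Initial abstraction Ia = S/5 = (4000/357)/5 = 800/357 ≈ 2.241 in

S = 4000/357 in ≈ 11.204 in; Ia = 800/357 in ≈ 2.241 in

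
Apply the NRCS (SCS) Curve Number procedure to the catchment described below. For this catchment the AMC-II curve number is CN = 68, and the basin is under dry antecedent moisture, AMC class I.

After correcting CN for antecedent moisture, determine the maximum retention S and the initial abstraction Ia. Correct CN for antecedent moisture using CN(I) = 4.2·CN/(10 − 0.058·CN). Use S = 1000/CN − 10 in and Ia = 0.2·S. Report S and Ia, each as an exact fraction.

CN(I) from CN(II)=68: (4.2·68)/(10 − 0.058·68) = 35700/757 ≈ 47.160
Retention S: 1000/CN − 10 with CN=47.160 → S = 4000/357 ≈ 11.204 in
Ia = 0.2S: 0.2·11.204 = 2.241 in (exactly 800/357)

S = 4000/357 in ≈ 11.204 in; Ia = 800/357 in ≈ 2.241 in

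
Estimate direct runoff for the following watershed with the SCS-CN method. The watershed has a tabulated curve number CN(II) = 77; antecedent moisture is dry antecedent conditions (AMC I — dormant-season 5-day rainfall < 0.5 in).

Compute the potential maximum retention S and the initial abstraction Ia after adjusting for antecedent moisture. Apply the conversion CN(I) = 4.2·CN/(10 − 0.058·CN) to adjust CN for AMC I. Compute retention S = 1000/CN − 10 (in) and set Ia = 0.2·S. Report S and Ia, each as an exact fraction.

S = 11500/1617 in ≈ 7.112 in; Ia = 2300/1617 in ≈ 1.422 in

Adjust CN=77 to AMC I: 4.2·77/(10 − 0.058·77) → (1617/5) ÷ (2767/500) = 161700/2767 ≈ 58.439
Max retention: S = 1000/(161700/2767) − 10 = 11500/1617 in (≈ 7.112 in)
Ia = 0.2S: 0.2·7.112 = 1.422 in (exactly 2300/1617)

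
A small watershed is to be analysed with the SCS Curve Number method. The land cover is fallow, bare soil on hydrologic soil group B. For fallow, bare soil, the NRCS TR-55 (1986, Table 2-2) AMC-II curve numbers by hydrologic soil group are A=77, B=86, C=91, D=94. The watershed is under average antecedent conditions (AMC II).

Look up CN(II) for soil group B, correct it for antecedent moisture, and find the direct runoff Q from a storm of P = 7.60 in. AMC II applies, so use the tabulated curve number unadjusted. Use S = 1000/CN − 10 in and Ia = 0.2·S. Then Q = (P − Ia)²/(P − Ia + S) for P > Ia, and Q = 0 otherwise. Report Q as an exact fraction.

Q = 1223048/205755 in ≈ 5.944 in

NRCS table: fallow, bare soil, soil group B → CN(II) = 86
Average conditions: CN = 86 (no AMC adjustment).
Retention S: 1000/CN − 10 with CN=86.000 → S = 70/43 ≈ 1.628 in
Ia = 0.2·(70/43) = 14/43 in ≈ 0.326 in
Excess rainfall: 7.600 − 0.326 = 7.274 in; P > Ia so Q > 0
Runoff Q = (P−Ia)²/(P−Ia+S) = (7.274)²/(7.274+1.628) = 1223048/205755 ≈ 5.944 in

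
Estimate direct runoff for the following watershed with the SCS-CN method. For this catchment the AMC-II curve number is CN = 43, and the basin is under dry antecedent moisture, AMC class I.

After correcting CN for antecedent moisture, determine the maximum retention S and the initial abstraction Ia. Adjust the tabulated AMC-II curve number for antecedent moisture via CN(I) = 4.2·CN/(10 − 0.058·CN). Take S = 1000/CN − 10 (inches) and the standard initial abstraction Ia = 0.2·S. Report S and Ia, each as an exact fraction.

Adjust CN=43 to AMC I: 4.2·43/(10 − 0.058·43) → (903/5) ÷ (3753/500) = 30100/1251 ≈ 24.061
Retention S: 1000/CN − 10 with CN=24.061 → S = 9500/301 ≈ 31.561 in
Ia = 0.2·(9500/301) = 1900/301 in ≈ 6.312 in

S = 9500/301 in ≈ 31.561 in; Ia = 1900/301 in ≈ 6.312 in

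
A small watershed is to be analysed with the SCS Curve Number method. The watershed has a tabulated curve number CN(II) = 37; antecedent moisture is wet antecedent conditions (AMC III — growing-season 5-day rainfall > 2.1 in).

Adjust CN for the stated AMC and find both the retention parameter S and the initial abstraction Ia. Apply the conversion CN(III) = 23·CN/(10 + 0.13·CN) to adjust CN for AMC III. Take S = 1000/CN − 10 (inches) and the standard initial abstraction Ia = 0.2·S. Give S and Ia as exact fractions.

S = 6300/851 in ≈ 7.403 in; Ia = 1260/851 in ≈ 1.481 in

CN(III) from CN(II)=37: (23·37)/(10 + 0.13·37) = 85100/1481 ≈ 57.461
S = 1000/(85100/1481) − 10 = 6300/851 in ≈ 7.403 in
Ia = 0.2·(6300/851) = 1260/851 in ≈ 1.481 in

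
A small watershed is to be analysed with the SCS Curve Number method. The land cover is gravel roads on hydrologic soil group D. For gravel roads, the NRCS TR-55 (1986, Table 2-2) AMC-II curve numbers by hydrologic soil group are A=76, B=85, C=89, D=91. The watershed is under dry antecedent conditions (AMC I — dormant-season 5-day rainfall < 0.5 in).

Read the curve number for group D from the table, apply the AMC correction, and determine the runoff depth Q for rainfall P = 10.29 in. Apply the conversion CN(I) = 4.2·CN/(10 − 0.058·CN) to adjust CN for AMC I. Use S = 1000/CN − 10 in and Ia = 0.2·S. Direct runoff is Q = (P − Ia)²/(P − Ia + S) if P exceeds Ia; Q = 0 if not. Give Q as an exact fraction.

Q = 130405491243/16465876700 in ≈ 7.920 in

NRCS table: gravel roads, soil group D → CN(II) = 91
CN(I) from CN(II)=91: (4.2·91)/(10 − 0.058·91) = 63700/787 ≈ 80.940
S = 1000/(63700/787) − 10 = 1500/637 in ≈ 2.355 in
Initial abstraction Ia = S/5 = (1500/637)/5 = 300/637 ≈ 0.471 in
Excess rainfall: 10.290 − 0.471 = 9.819 in; P > Ia so Q > 0
Q = (625473/63700)²/((625473/63700) + 1500/637) = (391216473729/4057690000)/(775473/63700) = 130405491243/16465876700 in ≈ 7.920 in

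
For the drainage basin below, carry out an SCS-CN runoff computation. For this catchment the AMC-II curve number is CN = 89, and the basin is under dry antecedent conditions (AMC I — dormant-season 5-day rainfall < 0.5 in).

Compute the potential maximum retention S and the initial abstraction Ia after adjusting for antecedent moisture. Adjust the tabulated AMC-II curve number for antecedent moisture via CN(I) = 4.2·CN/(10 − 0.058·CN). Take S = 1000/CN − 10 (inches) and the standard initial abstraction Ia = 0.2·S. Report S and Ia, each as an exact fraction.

S = 5500/1869 in ≈ 2.943 in; Ia = 1100/1869 in ≈ 0.589 in

Dry (AMC I): CN(I) = 4.2·89/(10 − 0.058·89) = (1869/5)/(2419/500) = 186900/2419 ≈ 77.263
Retention S: 1000/CN − 10 with CN=77.263 → S = 5500/1869 ≈ 2.943 in
Ia = 0.2S: 0.2·2.943 = 0.589 in (exactly 1100/1869)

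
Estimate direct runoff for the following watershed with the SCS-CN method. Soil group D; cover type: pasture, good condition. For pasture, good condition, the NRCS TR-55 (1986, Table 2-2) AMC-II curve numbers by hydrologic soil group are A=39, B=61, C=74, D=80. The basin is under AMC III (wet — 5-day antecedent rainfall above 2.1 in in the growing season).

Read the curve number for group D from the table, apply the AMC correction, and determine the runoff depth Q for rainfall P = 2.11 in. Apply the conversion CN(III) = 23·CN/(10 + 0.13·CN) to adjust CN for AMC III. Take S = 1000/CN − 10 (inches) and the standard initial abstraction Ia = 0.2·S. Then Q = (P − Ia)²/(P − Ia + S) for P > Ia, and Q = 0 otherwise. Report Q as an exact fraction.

NRCS table: pasture, good condition, soil group D → CN(II) = 80
Wet (AMC III): CN(III) = 23·80/(10 + 0.13·80) = 1840/(102/5) = 4600/51 ≈ 90.196
Retention S: 1000/CN − 10 with CN=90.196 → S = 25/23 ≈ 1.087 in
Ia = 0.2S: 0.2·1.087 = 0.217 in (exactly 5/23)
P − Ia = 2.110 − 0.217 = 4353/2300 ≈ 1.893 in (> 0, runoff occurs)
Runoff Q = (P−Ia)²/(P−Ia+S) = (1.893)²/(1.893+1.087) = 18948609/15761900 ≈ 1.202 in

Q = 18948609/15761900 in ≈ 1.202 in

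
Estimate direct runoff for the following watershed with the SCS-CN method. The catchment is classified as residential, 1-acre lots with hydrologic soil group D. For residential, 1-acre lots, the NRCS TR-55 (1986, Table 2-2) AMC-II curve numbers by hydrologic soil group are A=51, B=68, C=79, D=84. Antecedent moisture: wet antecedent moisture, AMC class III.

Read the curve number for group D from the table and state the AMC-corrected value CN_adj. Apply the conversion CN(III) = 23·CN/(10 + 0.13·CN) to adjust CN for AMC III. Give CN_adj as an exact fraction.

CN_adj = 48300/523 ≈ 92.352

NRCS table: residential, 1-acre lots, soil group D → CN(II) = 84
CN(III) from CN(II)=84: (23·84)/(10 + 0.13·84) = 48300/523 ≈ 92.352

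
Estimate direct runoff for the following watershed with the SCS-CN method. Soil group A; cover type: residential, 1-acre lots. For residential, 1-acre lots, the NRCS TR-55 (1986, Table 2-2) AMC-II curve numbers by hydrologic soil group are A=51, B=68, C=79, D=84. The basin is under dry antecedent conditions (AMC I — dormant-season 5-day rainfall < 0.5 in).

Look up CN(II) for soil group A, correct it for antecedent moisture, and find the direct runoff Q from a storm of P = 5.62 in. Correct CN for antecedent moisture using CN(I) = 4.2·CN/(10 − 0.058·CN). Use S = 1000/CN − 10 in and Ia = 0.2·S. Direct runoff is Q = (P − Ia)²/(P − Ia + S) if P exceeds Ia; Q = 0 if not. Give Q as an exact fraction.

Q = 63888049/1399896450 in ≈ 0.046 in

NRCS table: residential, 1-acre lots, soil group A → CN(II) = 51
Dry (AMC I): CN(I) = 4.2·51/(10 − 0.058·51) = (1071/5)/(3521/500) = 15300/503 ≈ 30.417
S = 1000/(15300/503) − 10 = 3500/153 in ≈ 22.876 in
Ia = 0.2S: 0.2·22.876 = 4.575 in (exactly 700/153)
Excess rainfall: 5.620 − 4.575 = 1.045 in; P > Ia so Q > 0
Runoff Q = (P−Ia)²/(P−Ia+S) = (1.045)²/(1.045+22.876) = 63888049/1399896450 ≈ 0.046 in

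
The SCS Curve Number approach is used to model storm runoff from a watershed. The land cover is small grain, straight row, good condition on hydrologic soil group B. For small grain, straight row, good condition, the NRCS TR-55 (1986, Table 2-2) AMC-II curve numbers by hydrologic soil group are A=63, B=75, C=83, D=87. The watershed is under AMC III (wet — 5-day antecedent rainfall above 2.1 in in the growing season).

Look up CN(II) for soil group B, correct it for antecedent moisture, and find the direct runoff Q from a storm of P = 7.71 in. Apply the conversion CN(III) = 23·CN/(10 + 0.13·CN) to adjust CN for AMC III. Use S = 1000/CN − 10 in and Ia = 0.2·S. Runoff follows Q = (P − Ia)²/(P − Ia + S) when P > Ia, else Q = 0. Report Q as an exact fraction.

NRCS table: small grain, straight row, good condition, soil group B → CN(II) = 75
Adjust CN=75 to AMC III: 23·75/(10 + 0.13·75) → 1725 ÷ (79/4) = 6900/79 ≈ 87.342
Max retention: S = 1000/(6900/79) − 10 = 100/69 in (≈ 1.449 in)
Ia = 0.2S: 0.2·1.449 = 0.290 in (exactly 20/69)
Excess rainfall: 7.710 − 0.290 = 7.420 in; P > Ia so Q > 0
Q: (51199/6900)² ÷ (61199/6900) = 2621337601/422273100 in (≈ 6.208 in)

Q = 2621337601/422273100 in ≈ 6.208 in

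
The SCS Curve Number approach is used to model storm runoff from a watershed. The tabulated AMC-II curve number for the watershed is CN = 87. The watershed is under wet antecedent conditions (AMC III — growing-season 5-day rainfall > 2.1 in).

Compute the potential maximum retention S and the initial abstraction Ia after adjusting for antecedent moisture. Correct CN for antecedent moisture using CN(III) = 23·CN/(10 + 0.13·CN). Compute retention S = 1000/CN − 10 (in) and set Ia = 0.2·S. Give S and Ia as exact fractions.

S = 1300/2001 in ≈ 0.650 in; Ia = 260/2001 in ≈ 0.130 in

CN(III) from CN(II)=87: (23·87)/(10 + 0.13·87) = 200100/2131 ≈ 93.900
S = 1000/(200100/2131) − 10 = 1300/2001 in ≈ 0.650 in
Initial abstraction Ia = S/5 = (1300/2001)/5 = 260/2001 ≈ 0.130 in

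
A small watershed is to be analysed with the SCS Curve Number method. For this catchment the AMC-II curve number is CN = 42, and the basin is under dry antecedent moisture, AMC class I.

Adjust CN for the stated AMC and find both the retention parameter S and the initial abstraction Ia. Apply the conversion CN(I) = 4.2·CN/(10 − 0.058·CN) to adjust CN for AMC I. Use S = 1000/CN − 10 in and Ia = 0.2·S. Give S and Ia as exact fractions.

S = 14500/441 in ≈ 32.880 in; Ia = 2900/441 in ≈ 6.576 in

Dry (AMC I): CN(I) = 4.2·42/(10 − 0.058·42) = (882/5)/(1891/250) = 44100/1891 ≈ 23.321
S = 1000/(44100/1891) − 10 = 14500/441 in ≈ 32.880 in
Initial abstraction Ia = S/5 = (14500/441)/5 = 2900/441 ≈ 6.576 in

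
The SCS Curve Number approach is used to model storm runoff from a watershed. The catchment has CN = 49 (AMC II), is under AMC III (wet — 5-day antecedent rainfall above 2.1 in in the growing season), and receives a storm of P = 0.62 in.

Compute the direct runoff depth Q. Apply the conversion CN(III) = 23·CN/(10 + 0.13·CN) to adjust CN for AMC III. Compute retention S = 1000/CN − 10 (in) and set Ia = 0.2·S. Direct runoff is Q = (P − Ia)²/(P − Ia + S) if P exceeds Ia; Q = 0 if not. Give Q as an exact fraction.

CN(III) from CN(II)=49: (23·49)/(10 + 0.13·49) = 112700/1637 ≈ 68.845
S = 1000/(112700/1637) − 10 = 5100/1127 in ≈ 4.525 in
Ia = 0.2·(5100/1127) = 1020/1127 in ≈ 0.905 in
P = 0.620 ≤ Ia = 0.905 in: entire storm abstracted, Q = 0.

Q = 0 in ≈ 0.000 in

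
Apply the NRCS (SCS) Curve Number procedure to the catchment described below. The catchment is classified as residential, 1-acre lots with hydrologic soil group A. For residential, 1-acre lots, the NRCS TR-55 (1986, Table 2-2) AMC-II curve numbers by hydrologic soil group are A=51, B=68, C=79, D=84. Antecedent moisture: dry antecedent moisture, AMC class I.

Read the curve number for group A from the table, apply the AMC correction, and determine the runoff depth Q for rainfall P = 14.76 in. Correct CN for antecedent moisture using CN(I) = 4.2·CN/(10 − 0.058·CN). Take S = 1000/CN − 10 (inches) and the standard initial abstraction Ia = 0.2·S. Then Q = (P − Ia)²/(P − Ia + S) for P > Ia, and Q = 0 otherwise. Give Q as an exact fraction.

Q = 1517647849/483698025 in ≈ 3.138 in

NRCS table: residential, 1-acre lots, soil group A → CN(II) = 51
CN(I) from CN(II)=51: (4.2·51)/(10 − 0.058·51) = 15300/503 ≈ 30.417
S = 1000/(15300/503) − 10 = 3500/153 in ≈ 22.876 in
Ia = 0.2·(3500/153) = 700/153 in ≈ 4.575 in
Since P=14.760 > Ia=4.575: effective rainfall P−Ia = 38957/3825 in
Q = (38957/3825)²/((38957/3825) + 3500/153) = (1517647849/14630625)/(126457/3825) = 1517647849/483698025 in ≈ 3.138 in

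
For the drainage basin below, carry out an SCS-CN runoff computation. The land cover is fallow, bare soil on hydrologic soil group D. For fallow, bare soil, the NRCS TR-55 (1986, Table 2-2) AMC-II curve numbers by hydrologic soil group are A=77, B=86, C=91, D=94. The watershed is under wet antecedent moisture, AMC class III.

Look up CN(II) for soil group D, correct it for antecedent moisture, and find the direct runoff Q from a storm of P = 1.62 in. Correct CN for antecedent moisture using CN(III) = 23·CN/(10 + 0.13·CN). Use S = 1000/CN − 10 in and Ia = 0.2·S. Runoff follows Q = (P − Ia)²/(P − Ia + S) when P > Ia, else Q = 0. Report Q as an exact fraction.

NRCS table: fallow, bare soil, soil group D → CN(II) = 94
CN(III) from CN(II)=94: (23·94)/(10 + 0.13·94) = 108100/1111 ≈ 97.300
Retention S: 1000/CN − 10 with CN=97.300 → S = 300/1081 ≈ 0.278 in
Ia = 0.2·(300/1081) = 60/1081 in ≈ 0.056 in
Excess rainfall: 1.620 − 0.056 = 1.564 in; P > Ia so Q > 0
Q = (84561/54050)²/((84561/54050) + 300/1081) = (7150562721/2921402500)/(99561/54050) = 2383520907/1793757350 in ≈ 1.329 in

Q = 2383520907/1793757350 in ≈ 1.329 in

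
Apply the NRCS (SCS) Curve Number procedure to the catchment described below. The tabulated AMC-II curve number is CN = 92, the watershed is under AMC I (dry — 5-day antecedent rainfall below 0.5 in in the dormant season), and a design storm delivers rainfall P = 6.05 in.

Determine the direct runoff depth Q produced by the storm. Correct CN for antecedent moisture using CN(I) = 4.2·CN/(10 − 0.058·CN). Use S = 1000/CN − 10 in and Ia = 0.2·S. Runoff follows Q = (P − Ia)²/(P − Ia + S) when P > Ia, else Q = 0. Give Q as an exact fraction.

Dry (AMC I): CN(I) = 4.2·92/(10 − 0.058·92) = (1932/5)/(583/125) = 48300/583 ≈ 82.847
Max retention: S = 1000/(48300/583) − 10 = 1000/483 in (≈ 2.070 in)
Ia = 0.2S: 0.2·2.070 = 0.414 in (exactly 200/483)
P − Ia = 6.050 − 0.414 = 54443/9660 ≈ 5.636 in (> 0, runoff occurs)
Q: (54443/9660)² ÷ (74443/9660) = 2964040249/719119380 in (≈ 4.122 in)

Q = 2964040249/719119380 in ≈ 4.122 in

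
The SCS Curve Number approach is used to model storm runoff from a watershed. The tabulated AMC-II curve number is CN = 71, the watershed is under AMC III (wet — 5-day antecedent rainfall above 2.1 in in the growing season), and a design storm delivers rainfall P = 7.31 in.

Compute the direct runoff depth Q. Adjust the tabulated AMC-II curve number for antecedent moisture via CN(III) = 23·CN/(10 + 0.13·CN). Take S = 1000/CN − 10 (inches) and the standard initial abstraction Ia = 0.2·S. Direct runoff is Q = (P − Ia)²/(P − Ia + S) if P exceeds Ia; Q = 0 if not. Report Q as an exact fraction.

Q = 1289866732729/232820565900 in ≈ 5.540 in

Wet (AMC III): CN(III) = 23·71/(10 + 0.13·71) = 1633/(1923/100) = 163300/1923 ≈ 84.919
Max retention: S = 1000/(163300/1923) − 10 = 2900/1633 in (≈ 1.776 in)
Ia = 0.2S: 0.2·1.776 = 0.355 in (exactly 580/1633)
Since P=7.310 > Ia=0.355: effective rainfall P−Ia = 1135723/163300 in
Q: (1135723/163300)² ÷ (1425723/163300) = 1289866732729/232820565900 in (≈ 5.540 in)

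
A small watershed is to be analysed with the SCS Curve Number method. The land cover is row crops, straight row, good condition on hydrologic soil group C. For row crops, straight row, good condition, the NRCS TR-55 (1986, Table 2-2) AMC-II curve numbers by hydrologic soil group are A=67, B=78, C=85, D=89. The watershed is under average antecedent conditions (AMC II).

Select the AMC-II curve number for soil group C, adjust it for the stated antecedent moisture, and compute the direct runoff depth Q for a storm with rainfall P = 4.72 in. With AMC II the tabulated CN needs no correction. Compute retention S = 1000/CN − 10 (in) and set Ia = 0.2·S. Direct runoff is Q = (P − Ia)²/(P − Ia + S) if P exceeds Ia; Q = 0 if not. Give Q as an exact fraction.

NRCS table: row crops, straight row, good condition, soil group C → CN(II) = 85
AMC II — tabulated CN = 85 applies directly.
Max retention: S = 1000/85 − 10 = 30/17 in (≈ 1.765 in)
Initial abstraction Ia = S/5 = (30/17)/5 = 6/17 ≈ 0.353 in
P − Ia = 4.720 − 0.353 = 1856/425 ≈ 4.367 in (> 0, runoff occurs)
Runoff Q = (P−Ia)²/(P−Ia+S) = (4.367)²/(4.367+1.765) = 1722368/553775 ≈ 3.110 in

Q = 1722368/553775 in ≈ 3.110 in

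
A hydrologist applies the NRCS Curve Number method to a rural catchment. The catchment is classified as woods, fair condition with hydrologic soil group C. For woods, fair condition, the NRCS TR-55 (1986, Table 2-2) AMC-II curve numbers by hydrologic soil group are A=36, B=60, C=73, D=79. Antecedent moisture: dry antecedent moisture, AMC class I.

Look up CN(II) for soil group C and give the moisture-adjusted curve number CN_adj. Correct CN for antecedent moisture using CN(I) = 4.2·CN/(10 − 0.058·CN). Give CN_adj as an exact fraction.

CN_adj = 51100/961 ≈ 53.174

NRCS table: woods, fair condition, soil group C → CN(II) = 73
Adjust CN=73 to AMC I: 4.2·73/(10 − 0.058·73) → (1533/5) ÷ (2883/500) = 51100/961 ≈ 53.174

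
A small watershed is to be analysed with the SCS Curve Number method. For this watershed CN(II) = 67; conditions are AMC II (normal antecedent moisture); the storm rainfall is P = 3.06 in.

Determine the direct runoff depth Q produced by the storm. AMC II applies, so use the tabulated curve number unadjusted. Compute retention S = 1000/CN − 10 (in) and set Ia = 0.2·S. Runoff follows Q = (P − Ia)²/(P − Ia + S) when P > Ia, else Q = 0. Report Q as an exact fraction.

Q = 16105467/26186950 in ≈ 0.615 in

AMC II — tabulated CN = 67 applies directly.
S = 1000/67 − 10 = 330/67 in ≈ 4.925 in
Ia = 0.2S: 0.2·4.925 = 0.985 in (exactly 66/67)
Excess rainfall: 3.060 − 0.985 = 2.075 in; P > Ia so Q > 0
Runoff Q = (P−Ia)²/(P−Ia+S) = (2.075)²/(2.075+4.925) = 16105467/26186950 ≈ 0.615 in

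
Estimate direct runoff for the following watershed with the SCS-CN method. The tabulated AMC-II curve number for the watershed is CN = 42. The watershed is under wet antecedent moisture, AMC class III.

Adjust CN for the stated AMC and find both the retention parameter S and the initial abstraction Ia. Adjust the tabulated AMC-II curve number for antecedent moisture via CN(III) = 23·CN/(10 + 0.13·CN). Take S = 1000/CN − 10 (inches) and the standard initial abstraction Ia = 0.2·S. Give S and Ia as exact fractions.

Adjust CN=42 to AMC III: 23·42/(10 + 0.13·42) → 966 ÷ (773/50) = 48300/773 ≈ 62.484
Max retention: S = 1000/(48300/773) − 10 = 2900/483 in (≈ 6.004 in)
Ia = 0.2S: 0.2·6.004 = 1.201 in (exactly 580/483)

S = 2900/483 in ≈ 6.004 in; Ia = 580/483 in ≈ 1.201 in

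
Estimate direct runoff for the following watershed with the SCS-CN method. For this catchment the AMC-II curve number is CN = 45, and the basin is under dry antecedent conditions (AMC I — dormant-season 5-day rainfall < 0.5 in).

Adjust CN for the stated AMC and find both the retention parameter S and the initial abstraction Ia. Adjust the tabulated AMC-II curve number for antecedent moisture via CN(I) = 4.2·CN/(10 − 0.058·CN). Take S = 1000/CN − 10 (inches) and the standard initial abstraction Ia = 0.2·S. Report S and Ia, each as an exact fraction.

S = 5500/189 in ≈ 29.101 in; Ia = 1100/189 in ≈ 5.820 in

CN(I) from CN(II)=45: (4.2·45)/(10 − 0.058·45) = 18900/739 ≈ 25.575
Retention S: 1000/CN − 10 with CN=25.575 → S = 5500/189 ≈ 29.101 in
Ia = 0.2S: 0.2·29.101 = 5.820 in (exactly 1100/189)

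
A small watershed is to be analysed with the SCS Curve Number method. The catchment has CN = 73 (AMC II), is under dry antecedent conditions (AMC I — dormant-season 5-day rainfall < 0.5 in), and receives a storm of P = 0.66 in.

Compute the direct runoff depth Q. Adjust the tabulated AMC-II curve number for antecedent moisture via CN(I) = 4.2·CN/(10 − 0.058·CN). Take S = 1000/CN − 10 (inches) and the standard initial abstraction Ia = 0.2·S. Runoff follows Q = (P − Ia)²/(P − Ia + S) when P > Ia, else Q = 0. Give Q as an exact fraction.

Adjust CN=73 to AMC I: 4.2·73/(10 − 0.058·73) → (1533/5) ÷ (2883/500) = 51100/961 ≈ 53.174
Max retention: S = 1000/(51100/961) − 10 = 4500/511 in (≈ 8.806 in)
Initial abstraction Ia = S/5 = (4500/511)/5 = 900/511 ≈ 1.761 in
P = 0.660 ≤ Ia = 1.761 in: entire storm abstracted, Q = 0.

Q = 0 in ≈ 0.000 in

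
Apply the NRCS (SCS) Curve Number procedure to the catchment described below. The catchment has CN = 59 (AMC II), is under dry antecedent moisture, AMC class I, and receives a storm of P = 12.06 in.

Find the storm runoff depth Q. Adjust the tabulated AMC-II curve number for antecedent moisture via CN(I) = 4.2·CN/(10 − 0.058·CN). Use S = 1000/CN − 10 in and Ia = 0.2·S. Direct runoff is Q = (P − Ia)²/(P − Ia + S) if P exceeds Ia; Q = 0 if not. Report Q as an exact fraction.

Q = 293890841689/97082898150 in ≈ 3.027 in

Dry (AMC I): CN(I) = 4.2·59/(10 − 0.058·59) = (1239/5)/(3289/500) = 123900/3289 ≈ 37.671
S = 1000/(123900/3289) − 10 = 20500/1239 in ≈ 16.546 in
Ia = 0.2S: 0.2·16.546 = 3.309 in (exactly 4100/1239)
Excess rainfall: 12.060 − 3.309 = 8.751 in; P > Ia so Q > 0
Q = (542117/61950)²/((542117/61950) + 20500/1239) = (293890841689/3837802500)/(1567117/61950) = 293890841689/97082898150 in ≈ 3.027 in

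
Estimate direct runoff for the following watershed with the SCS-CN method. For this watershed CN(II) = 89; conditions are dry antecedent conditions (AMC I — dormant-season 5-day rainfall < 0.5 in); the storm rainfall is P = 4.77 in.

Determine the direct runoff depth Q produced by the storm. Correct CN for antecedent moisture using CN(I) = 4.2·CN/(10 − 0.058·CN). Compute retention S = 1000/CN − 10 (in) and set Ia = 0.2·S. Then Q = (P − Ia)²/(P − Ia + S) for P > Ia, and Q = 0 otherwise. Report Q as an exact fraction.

Adjust CN=89 to AMC I: 4.2·89/(10 − 0.058·89) → (1869/5) ÷ (2419/500) = 186900/2419 ≈ 77.263
Retention S: 1000/CN − 10 with CN=77.263 → S = 5500/1869 ≈ 2.943 in
Ia = 0.2S: 0.2·2.943 = 0.589 in (exactly 1100/1869)
Since P=4.770 > Ia=0.589: effective rainfall P−Ia = 781513/186900 in
Q = (781513/186900)²/((781513/186900) + 5500/1869) = (610762569169/34931610000)/(1331513/186900) = 610762569169/248859779700 in ≈ 2.454 in

Q = 610762569169/248859779700 in ≈ 2.454 in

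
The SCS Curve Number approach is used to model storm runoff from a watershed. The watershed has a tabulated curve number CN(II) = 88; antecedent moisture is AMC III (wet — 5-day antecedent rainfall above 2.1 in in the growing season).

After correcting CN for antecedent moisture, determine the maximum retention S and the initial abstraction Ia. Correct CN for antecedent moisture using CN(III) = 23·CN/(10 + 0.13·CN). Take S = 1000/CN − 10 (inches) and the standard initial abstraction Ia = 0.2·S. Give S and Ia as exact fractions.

CN(III) from CN(II)=88: (23·88)/(10 + 0.13·88) = 6325/67 ≈ 94.403
Retention S: 1000/CN − 10 with CN=94.403 → S = 150/253 ≈ 0.593 in
Ia = 0.2·(150/253) = 30/253 in ≈ 0.119 in

S = 150/253 in ≈ 0.593 in; Ia = 30/253 in ≈ 0.119 in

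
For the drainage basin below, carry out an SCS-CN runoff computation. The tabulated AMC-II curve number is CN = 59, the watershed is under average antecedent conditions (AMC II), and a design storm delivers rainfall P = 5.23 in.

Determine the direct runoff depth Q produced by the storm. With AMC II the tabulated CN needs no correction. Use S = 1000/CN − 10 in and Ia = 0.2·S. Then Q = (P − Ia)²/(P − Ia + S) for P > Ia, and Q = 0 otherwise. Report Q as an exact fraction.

Q = 513339649/375576300 in ≈ 1.367 in

AMC II — tabulated CN = 59 applies directly.
S = 1000/59 − 10 = 410/59 in ≈ 6.949 in
Ia = 0.2·(410/59) = 82/59 in ≈ 1.390 in
Excess rainfall: 5.230 − 1.390 = 3.840 in; P > Ia so Q > 0
Q: (22657/5900)² ÷ (63657/5900) = 513339649/375576300 in (≈ 1.367 in)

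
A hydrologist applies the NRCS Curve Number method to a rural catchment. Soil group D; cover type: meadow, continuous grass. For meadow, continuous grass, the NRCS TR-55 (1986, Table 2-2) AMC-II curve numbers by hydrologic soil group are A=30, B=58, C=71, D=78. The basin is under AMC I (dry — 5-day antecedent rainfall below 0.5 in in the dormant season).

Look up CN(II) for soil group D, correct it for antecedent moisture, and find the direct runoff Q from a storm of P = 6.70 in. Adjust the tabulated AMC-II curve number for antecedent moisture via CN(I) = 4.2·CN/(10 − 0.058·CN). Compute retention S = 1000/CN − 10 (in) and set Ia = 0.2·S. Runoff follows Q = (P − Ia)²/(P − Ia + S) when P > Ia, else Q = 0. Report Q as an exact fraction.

NRCS table: meadow, continuous grass, soil group D → CN(II) = 78
CN(I) from CN(II)=78: (4.2·78)/(10 − 0.058·78) = 81900/1369 ≈ 59.825
S = 1000/(81900/1369) − 10 = 5500/819 in ≈ 6.716 in
Ia = 0.2S: 0.2·6.716 = 1.343 in (exactly 1100/819)
P − Ia = 6.700 − 1.343 = 43873/8190 ≈ 5.357 in (> 0, runoff occurs)
Runoff Q = (P−Ia)²/(P−Ia+S) = (5.357)²/(5.357+6.716) = 1924840129/809769870 ≈ 2.377 in

Q = 1924840129/809769870 in ≈ 2.377 in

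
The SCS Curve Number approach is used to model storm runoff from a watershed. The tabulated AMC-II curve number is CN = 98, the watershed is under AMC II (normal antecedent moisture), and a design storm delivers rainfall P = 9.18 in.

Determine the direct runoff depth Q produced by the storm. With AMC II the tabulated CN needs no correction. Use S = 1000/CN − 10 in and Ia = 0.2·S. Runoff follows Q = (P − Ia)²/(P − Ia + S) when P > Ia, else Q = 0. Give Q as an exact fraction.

Average conditions: CN = 98 (no AMC adjustment).
Max retention: S = 1000/98 − 10 = 10/49 in (≈ 0.204 in)
Initial abstraction Ia = S/5 = (10/49)/5 = 2/49 ≈ 0.041 in
Excess rainfall: 9.180 − 0.041 = 9.139 in; P > Ia so Q > 0
Runoff Q = (P−Ia)²/(P−Ia+S) = (9.139)²/(9.139+0.204) = 501356881/56082950 ≈ 8.940 in

Q = 501356881/56082950 in ≈ 8.940 in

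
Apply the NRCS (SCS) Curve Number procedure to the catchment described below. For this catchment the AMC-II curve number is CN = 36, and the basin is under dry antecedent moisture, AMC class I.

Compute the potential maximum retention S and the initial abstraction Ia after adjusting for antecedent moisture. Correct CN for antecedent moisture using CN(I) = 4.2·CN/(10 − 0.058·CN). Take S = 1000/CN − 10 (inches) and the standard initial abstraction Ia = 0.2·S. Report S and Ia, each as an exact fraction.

Adjust CN=36 to AMC I: 4.2·36/(10 − 0.058·36) → (756/5) ÷ (989/125) = 18900/989 ≈ 19.110
S = 1000/(18900/989) − 10 = 8000/189 in ≈ 42.328 in
Ia = 0.2·(8000/189) = 1600/189 in ≈ 8.466 in

S = 8000/189 in ≈ 42.328 in; Ia = 1600/189 in ≈ 8.466 in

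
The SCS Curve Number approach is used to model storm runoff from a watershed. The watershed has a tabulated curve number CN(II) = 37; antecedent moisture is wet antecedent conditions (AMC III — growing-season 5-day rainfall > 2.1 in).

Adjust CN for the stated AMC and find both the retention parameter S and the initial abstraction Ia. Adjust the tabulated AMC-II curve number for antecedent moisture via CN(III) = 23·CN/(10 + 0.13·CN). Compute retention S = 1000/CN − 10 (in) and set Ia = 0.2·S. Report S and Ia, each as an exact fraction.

CN(III) from CN(II)=37: (23·37)/(10 + 0.13·37) = 85100/1481 ≈ 57.461
Retention S: 1000/CN − 10 with CN=57.461 → S = 6300/851 ≈ 7.403 in
Ia = 0.2S: 0.2·7.403 = 1.481 in (exactly 1260/851)

S = 6300/851 in ≈ 7.403 in; Ia = 1260/851 in ≈ 1.481 in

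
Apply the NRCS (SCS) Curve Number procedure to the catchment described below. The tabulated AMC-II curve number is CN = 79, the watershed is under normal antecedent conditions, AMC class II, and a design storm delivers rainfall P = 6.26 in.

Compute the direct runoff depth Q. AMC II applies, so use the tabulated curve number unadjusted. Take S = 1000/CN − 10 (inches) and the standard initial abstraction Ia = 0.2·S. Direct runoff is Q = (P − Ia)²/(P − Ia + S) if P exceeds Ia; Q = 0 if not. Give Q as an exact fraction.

Average conditions: CN = 79 (no AMC adjustment).
Retention S: 1000/CN − 10 with CN=79.000 → S = 210/79 ≈ 2.658 in
Initial abstraction Ia = S/5 = (210/79)/5 = 42/79 ≈ 0.532 in
P − Ia = 6.260 − 0.532 = 22627/3950 ≈ 5.728 in (> 0, runoff occurs)
Q: (22627/3950)² ÷ (33127/3950) = 511981129/130851650 in (≈ 3.913 in)

Q = 511981129/130851650 in ≈ 3.913 in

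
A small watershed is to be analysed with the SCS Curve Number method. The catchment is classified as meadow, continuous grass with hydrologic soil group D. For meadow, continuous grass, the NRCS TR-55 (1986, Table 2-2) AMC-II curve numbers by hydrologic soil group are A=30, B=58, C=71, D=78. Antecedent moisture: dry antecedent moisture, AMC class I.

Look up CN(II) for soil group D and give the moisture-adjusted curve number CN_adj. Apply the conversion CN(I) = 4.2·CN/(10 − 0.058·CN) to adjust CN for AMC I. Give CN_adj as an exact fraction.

NRCS table: meadow, continuous grass, soil group D → CN(II) = 78
Dry (AMC I): CN(I) = 4.2·78/(10 − 0.058·78) = (1638/5)/(1369/250) = 81900/1369 ≈ 59.825

CN_adj = 81900/1369 ≈ 59.825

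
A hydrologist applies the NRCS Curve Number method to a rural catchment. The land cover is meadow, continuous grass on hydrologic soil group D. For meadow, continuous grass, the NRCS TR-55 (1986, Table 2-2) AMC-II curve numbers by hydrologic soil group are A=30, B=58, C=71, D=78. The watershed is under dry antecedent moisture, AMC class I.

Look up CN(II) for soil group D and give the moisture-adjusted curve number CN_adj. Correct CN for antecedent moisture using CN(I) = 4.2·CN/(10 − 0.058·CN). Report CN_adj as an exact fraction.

NRCS table: meadow, continuous grass, soil group D → CN(II) = 78
CN(I) from CN(II)=78: (4.2·78)/(10 − 0.058·78) = 81900/1369 ≈ 59.825

CN_adj = 81900/1369 ≈ 59.825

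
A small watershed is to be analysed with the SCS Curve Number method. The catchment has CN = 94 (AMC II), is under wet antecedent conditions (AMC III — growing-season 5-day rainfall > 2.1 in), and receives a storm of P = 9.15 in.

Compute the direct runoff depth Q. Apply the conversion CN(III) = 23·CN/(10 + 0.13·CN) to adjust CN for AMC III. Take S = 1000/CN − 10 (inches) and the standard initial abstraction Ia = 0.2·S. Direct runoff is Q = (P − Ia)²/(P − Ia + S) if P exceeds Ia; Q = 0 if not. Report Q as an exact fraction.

Wet (AMC III): CN(III) = 23·94/(10 + 0.13·94) = 2162/(1111/50) = 108100/1111 ≈ 97.300
Retention S: 1000/CN − 10 with CN=97.300 → S = 300/1081 ≈ 0.278 in
Ia = 0.2·(300/1081) = 60/1081 in ≈ 0.056 in
Since P=9.150 > Ia=0.056: effective rainfall P−Ia = 196623/21620 in
Runoff Q = (P−Ia)²/(P−Ia+S) = (9.094)²/(9.094+0.278) = 12886868043/1460236420 ≈ 8.825 in

Q = 12886868043/1460236420 in ≈ 8.825 in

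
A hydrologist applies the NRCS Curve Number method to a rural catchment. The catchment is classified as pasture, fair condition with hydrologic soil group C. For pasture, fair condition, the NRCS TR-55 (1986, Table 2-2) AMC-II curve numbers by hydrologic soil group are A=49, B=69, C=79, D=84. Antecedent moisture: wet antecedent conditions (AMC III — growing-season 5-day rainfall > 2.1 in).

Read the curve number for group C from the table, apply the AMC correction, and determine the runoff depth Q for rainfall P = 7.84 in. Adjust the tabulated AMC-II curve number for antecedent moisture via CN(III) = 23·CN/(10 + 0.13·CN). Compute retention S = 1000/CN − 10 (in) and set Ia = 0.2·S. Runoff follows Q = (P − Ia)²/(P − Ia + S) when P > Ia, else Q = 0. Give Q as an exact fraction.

NRCS table: pasture, fair condition, soil group C → CN(II) = 79
CN(III) from CN(II)=79: (23·79)/(10 + 0.13·79) = 181700/2027 ≈ 89.640
S = 1000/(181700/2027) − 10 = 2100/1817 in ≈ 1.156 in
Ia = 0.2·(2100/1817) = 420/1817 in ≈ 0.231 in
P − Ia = 7.840 − 0.231 = 345632/45425 ≈ 7.609 in (> 0, runoff occurs)
Runoff Q = (P−Ia)²/(P−Ia+S) = (7.609)²/(7.609+1.156) = 4266481408/645898075 ≈ 6.606 in

Q = 4266481408/645898075 in ≈ 6.606 in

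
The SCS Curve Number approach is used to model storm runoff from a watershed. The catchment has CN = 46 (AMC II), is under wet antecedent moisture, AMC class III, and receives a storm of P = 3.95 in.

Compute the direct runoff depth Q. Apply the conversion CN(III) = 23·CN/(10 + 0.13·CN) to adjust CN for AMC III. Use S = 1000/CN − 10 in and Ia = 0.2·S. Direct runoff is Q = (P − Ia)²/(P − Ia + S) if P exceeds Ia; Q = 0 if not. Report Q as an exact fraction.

CN(III) from CN(II)=46: (23·46)/(10 + 0.13·46) = 52900/799 ≈ 66.208
S = 1000/(52900/799) − 10 = 2700/529 in ≈ 5.104 in
Ia = 0.2S: 0.2·5.104 = 1.021 in (exactly 540/529)
Since P=3.950 > Ia=1.021: effective rainfall P−Ia = 30991/10580 in
Q: (30991/10580)² ÷ (84991/10580) = 960442081/899204780 in (≈ 1.068 in)

Q = 960442081/899204780 in ≈ 1.068 in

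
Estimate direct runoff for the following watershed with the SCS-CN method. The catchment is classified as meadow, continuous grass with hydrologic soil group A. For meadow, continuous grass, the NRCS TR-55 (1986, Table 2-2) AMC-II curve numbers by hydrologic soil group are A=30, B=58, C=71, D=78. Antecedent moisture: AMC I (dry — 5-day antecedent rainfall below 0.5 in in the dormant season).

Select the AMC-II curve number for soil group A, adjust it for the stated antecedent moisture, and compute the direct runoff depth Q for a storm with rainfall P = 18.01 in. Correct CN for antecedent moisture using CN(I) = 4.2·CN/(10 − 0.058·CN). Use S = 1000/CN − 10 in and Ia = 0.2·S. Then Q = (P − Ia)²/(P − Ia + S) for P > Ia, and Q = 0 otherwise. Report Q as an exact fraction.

NRCS table: meadow, continuous grass, soil group A → CN(II) = 30
CN(I) from CN(II)=30: (4.2·30)/(10 − 0.058·30) = 900/59 ≈ 15.254
S = 1000/(900/59) − 10 = 500/9 in ≈ 55.556 in
Initial abstraction Ia = S/5 = (500/9)/5 = 100/9 ≈ 11.111 in
P − Ia = 18.010 − 11.111 = 6209/900 ≈ 6.899 in (> 0, runoff occurs)
Runoff Q = (P−Ia)²/(P−Ia+S) = (6.899)²/(6.899+55.556) = 38551681/50588100 ≈ 0.762 in

Q = 38551681/50588100 in ≈ 0.762 in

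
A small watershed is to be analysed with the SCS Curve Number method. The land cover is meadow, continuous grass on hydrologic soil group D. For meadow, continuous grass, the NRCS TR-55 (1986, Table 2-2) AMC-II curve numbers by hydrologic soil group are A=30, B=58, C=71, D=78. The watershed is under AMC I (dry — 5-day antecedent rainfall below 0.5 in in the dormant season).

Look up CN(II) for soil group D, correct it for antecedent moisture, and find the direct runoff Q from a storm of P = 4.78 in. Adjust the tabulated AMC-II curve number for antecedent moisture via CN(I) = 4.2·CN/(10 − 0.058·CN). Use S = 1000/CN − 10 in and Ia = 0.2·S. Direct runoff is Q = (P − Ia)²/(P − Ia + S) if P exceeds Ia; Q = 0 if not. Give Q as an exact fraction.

Q = 19808029081/17024593950 in ≈ 1.163 in

NRCS table: meadow, continuous grass, soil group D → CN(II) = 78
Dry (AMC I): CN(I) = 4.2·78/(10 − 0.058·78) = (1638/5)/(1369/250) = 81900/1369 ≈ 59.825
Max retention: S = 1000/(81900/1369) − 10 = 5500/819 in (≈ 6.716 in)
Ia = 0.2·(5500/819) = 1100/819 in ≈ 1.343 in
Since P=4.780 > Ia=1.343: effective rainfall P−Ia = 140741/40950 in
Runoff Q = (P−Ia)²/(P−Ia+S) = (3.437)²/(3.437+6.716) = 19808029081/17024593950 ≈ 1.163 in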